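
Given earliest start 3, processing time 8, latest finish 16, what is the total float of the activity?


EF = ES + duration = 3 + 8 = 11
LS = LF - duration = 16 - 8 = 8
Total Float = LF - EF = 16 - 11
(or LS - ES = 8 - 3)
= 5


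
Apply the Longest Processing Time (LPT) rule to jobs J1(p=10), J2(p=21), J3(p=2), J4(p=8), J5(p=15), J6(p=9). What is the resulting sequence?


LPT: sort by longest processing time first
  J2: p=21
  J5: p=15
  J1: p=10
  J6: p=9
  J4: p=8
  J3: p=2
Order: J2 → J5 → J1 → J6 → J4 → J3


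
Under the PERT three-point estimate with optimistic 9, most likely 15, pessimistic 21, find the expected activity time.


te = (o + 4m + p) / 6
= (9 + 4×15 + 21) / 6
= (9 + 60 + 21) / 6
= 90 / 6
= 15.00


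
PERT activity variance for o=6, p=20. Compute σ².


σ² = ((p - o) / 6)² = (p - o)² / 36
= (20 - 6)² / 36
= 14² / 36
= 196 / 36
= 5.4444


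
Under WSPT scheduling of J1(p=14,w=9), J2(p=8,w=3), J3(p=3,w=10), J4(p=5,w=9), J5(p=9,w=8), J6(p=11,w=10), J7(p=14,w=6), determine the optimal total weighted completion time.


WSPT order (by p/w): J3 → J4 → J6 → J5 → J1 → J7 → J2
  J3: C=3, w·C=10×3=30
  J4: C=8, w·C=9×8=72
  J6: C=19, w·C=10×19=190
  J5: C=28, w·C=8×28=224
  J1: C=42, w·C=9×42=378
  J7: C=56, w·C=6×56=336
  J2: C=64, w·C=3×64=192
Σ w·C = 1422
= 1422


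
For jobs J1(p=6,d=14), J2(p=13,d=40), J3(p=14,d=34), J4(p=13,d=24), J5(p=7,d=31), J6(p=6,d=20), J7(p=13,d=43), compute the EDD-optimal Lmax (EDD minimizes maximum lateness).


EDD order: J1 → J6 → J4 → J5 → J3 → J2 → J7
Completion and lateness:
  J1: C=6, d=14, L=6-14=-8
  J6: C=12, d=20, L=12-20=-8
  J4: C=25, d=24, L=25-24=1
  J5: C=32, d=31, L=32-31=1
  J3: C=46, d=34, L=46-34=12
  J2: C=59, d=40, L=59-40=19
  J7: C=72, d=43, L=72-43=29
Lmax = max(-8, -8, 1, 1, 12, 19, 29)
= 29


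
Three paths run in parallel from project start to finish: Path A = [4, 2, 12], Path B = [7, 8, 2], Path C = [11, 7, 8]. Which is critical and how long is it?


Path A: 4 + 2 + 12 = 18
Path B: 7 + 8 + 2 = 17
Path C: 11 + 7 + 8 = 26
Critical path = longest = max(18, 17, 26)
= 26 (Path C)


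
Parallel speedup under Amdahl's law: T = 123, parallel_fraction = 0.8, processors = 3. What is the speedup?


Amdahl's law: T_p = T × ((1-p) + p/N)
= 123 × ((1-0.8) + 0.8/3)
= 123 × (0.20 + 0.2667)
= 123 × 0.4667
= 57.40
Speedup = 123/57.40
= 2.14×


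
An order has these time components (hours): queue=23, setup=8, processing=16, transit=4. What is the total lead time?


Lead time = queue + setup + processing + transit
= 23 + 8 + 16 + 4
= 51 hours


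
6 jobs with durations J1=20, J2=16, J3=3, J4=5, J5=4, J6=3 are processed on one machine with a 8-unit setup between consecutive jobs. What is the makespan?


Makespan = Σ processing + (n-1) × setup
= (20 + 16 + 3 + 5 + 4 + 3) + (6-1)×8
= 51 + 40
= 91 time units


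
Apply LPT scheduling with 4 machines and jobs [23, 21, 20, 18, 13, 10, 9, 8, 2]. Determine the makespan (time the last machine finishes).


Jobs (LPT sorted): [23, 21, 20, 18, 13, 10, 9, 8, 2]
Machines: 4
  J=23 → Machine 1 (load: 0+23=23)
  J=21 → Machine 2 (load: 0+21=21)
  J=20 → Machine 3 (load: 0+20=20)
  J=18 → Machine 4 (load: 0+18=18)
  J=13 → Machine 4 (load: 18+13=31)
  J=10 → Machine 3 (load: 20+10=30)
  J=9 → Machine 2 (load: 21+9=30)
  J=8 → Machine 1 (load: 23+8=31)
  J=2 → Machine 2 (load: 30+2=32)
Machine loads: [31, 32, 30, 31]
Makespan = max = 32 time units


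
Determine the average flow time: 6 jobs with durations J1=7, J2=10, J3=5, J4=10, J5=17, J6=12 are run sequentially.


Completion times:
  J1: completes at 7
  J2: completes at 17
  J3: completes at 22
  J4: completes at 32
  J5: completes at 49
  J6: completes at 61
Sum = 188
Average = 188/6
= 31.33


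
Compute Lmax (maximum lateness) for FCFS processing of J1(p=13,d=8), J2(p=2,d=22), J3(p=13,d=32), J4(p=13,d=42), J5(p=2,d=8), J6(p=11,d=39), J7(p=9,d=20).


Lateness per job (L = C - d):
  J1: C=13, d=8, L=5
  J2: C=15, d=22, L=-7
  J3: C=28, d=32, L=-4
  J4: C=41, d=42, L=-1
  J5: C=43, d=8, L=35
  J6: C=54, d=39, L=15
  J7: C=63, d=20, L=43
Lmax = max(5, -7, -4, -1, 35, 15, 43)
= 43


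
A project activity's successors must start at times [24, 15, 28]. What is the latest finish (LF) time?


LF = min of all successor start times
Successors start at: [24, 15, 28]
LF = min(24, 15, 28)
= 15


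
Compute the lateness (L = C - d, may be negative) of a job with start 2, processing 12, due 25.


Completion = 2 + 12 = 14
Lateness = C - d = 14 - 25
= -11


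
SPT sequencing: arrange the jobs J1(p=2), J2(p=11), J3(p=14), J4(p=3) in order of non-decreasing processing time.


SPT: sort by shortest processing time
  J1: p=2
  J4: p=3
  J2: p=11
  J3: p=14
Order: J1 → J4 → J2 → J3


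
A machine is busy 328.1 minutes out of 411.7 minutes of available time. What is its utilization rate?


Utilization = busy / total × 100
= 328.1 / 411.7 × 100
= 79.7%


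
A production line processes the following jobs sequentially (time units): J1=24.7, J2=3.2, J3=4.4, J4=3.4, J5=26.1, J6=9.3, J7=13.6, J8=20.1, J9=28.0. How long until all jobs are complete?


Sequential makespan: sum all processing times
= 24.7 + 3.2 + 4.4 + 3.4 + 26.1 + 9.3 + 13.6 + 20.1 + 28.0
= 132.8 time units


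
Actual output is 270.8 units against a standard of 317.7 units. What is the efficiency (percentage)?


Efficiency = (actual / standard) × 100
= (270.8 / 317.7) × 100
= 85.2%


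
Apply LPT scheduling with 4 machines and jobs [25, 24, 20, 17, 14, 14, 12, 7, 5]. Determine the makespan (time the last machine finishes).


Jobs (LPT sorted): [25, 24, 20, 17, 14, 14, 12, 7, 5]
Machines: 4
  J=25 → Machine 1 (load: 0+25=25)
  J=24 → Machine 2 (load: 0+24=24)
  J=20 → Machine 3 (load: 0+20=20)
  J=17 → Machine 4 (load: 0+17=17)
  J=14 → Machine 4 (load: 17+14=31)
  J=14 → Machine 3 (load: 20+14=34)
  J=12 → Machine 2 (load: 24+12=36)
  J=7 → Machine 1 (load: 25+7=32)
  J=5 → Machine 4 (load: 31+5=36)
Machine loads: [32, 36, 34, 36]
Makespan = max = 36 time units


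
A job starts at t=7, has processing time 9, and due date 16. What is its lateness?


Completion = 7 + 9 = 16
Lateness = C - d = 16 - 16
= 0


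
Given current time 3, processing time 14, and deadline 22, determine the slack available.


Slack = due - current_time - processing
= 22 - 3 - 14
= 5


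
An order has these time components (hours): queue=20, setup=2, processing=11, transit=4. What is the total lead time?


Lead time = queue + setup + processing + transit
= 20 + 2 + 11 + 4
= 37 hours


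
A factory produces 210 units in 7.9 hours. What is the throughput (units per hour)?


Throughput = units / time
= 210 / 7.9
= 26.6 units/hour


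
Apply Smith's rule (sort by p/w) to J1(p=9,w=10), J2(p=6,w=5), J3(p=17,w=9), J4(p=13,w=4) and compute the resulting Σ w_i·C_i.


WSPT order (by p/w): J1 → J2 → J3 → J4
  J1: C=9, w·C=10×9=90
  J2: C=15, w·C=5×15=75
  J3: C=32, w·C=9×32=288
  J4: C=45, w·C=4×45=180
Σ w·C = 633
= 633


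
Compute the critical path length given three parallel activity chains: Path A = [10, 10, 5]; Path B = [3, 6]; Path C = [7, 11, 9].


Path A: 10 + 10 + 5 = 25
Path B: 3 + 6 = 9
Path C: 7 + 11 + 9 = 27
Critical path = longest = max(25, 9, 27)
= 27 (Path C)


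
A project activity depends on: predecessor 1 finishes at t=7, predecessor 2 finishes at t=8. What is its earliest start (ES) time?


ES = max of all predecessor completion times
Predecessors: [7, 8]
ES = max(7, 8)
= 8


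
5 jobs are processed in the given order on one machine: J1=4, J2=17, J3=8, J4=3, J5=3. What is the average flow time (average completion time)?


Completion times:
  J1: completes at 4
  J2: completes at 21
  J3: completes at 29
  J4: completes at 32
  J5: completes at 35
Sum = 121
Average = 121/5
= 24.20


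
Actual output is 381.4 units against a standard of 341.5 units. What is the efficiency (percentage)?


Efficiency = (actual / standard) × 100
= (381.4 / 341.5) × 100
= 111.7%


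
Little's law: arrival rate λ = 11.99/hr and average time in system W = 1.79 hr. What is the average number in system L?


Little's law: L = λ × W
= 11.99 × 1.79
= 21.46


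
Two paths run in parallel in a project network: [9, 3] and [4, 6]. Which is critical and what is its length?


Path A: 9 + 3 = 12
Path B: 4 + 6 = 10
Critical path = longest = max(12, 10)
= 12 (Path A)


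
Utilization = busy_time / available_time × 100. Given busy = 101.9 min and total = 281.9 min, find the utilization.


Utilization = busy / total × 100
= 101.9 / 281.9 × 100
= 36.1%


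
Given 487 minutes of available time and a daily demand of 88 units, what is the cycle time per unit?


Cycle time = available time / demand
= 487 / 88
= 5.53 min/unit


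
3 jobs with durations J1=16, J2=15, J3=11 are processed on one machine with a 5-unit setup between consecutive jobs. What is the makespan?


Makespan = Σ processing + (n-1) × setup
= (16 + 15 + 11) + (3-1)×5
= 42 + 10
= 52 time units


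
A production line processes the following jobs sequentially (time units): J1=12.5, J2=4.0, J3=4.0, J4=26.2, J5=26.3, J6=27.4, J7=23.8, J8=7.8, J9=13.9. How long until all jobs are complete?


Sequential makespan: sum all processing times
= 12.5 + 4.0 + 4.0 + 26.2 + 26.3 + 27.4 + 23.8 + 7.8 + 13.9
= 145.9 time units


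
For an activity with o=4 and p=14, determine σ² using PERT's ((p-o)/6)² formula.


σ² = ((p - o) / 6)² = (p - o)² / 36
= (14 - 4)² / 36
= 10² / 36
= 100 / 36
= 2.7778


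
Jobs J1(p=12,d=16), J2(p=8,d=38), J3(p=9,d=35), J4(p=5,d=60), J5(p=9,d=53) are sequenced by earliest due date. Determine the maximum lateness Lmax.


EDD order: J1 → J3 → J2 → J5 → J4
Completion and lateness:
  J1: C=12, d=16, L=12-16=-4
  J3: C=21, d=35, L=21-35=-14
  J2: C=29, d=38, L=29-38=-9
  J5: C=38, d=53, L=38-53=-15
  J4: C=43, d=60, L=43-60=-17
Lmax = max(-4, -14, -9, -15, -17)
= -4


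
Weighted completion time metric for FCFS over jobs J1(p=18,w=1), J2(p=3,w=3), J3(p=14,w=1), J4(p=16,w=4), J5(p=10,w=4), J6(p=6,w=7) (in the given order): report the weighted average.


Completion times:
  J1: C=18, w×C=1×18=18
  J2: C=21, w×C=3×21=63
  J3: C=35, w×C=1×35=35
  J4: C=51, w×C=4×51=204
  J5: C=61, w×C=4×61=244
  J6: C=67, w×C=7×67=469
Sum w×C = 1033
Sum w = 20
Weighted avg = 1033/20
= 51.65


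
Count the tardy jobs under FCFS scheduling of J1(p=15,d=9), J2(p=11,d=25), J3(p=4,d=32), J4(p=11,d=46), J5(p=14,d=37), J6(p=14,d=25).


Completion vs due date:
  J1: C=15, d=9 → TARDY
  J2: C=26, d=25 → TARDY
  J3: C=30, d=32 → on time
  J4: C=41, d=46 → on time
  J5: C=55, d=37 → TARDY
  J6: C=69, d=25 → TARDY
Tardy jobs: J1, J2, J5, J6
Count = 4


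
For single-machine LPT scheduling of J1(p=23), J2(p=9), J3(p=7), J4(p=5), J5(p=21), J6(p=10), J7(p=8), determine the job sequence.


LPT: sort by longest processing time first
  J1: p=23
  J5: p=21
  J6: p=10
  J2: p=9
  J7: p=8
  J3: p=7
  J4: p=5
Order: J1 → J5 → J6 → J2 → J7 → J3 → J4


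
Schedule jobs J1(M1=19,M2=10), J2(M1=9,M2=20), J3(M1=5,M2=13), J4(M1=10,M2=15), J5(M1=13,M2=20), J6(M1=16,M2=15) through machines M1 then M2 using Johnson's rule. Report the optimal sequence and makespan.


Johnson's rule:
Group 1 (M1≤M2, sort by M1): ['J3', 'J2', 'J4', 'J5']
Group 2 (M1>M2, sort desc M2): ['J6', 'J1']
Sequence: J3 → J2 → J4 → J5 → J6 → J1
Makespan calculation:
  J3: M1 done=5, M2 done=18
  J2: M1 done=14, M2 done=38
  J4: M1 done=24, M2 done=53
  J5: M1 done=37, M2 done=73
  J6: M1 done=53, M2 done=88
  J1: M1 done=72, M2 done=98
= Sequence: J3 → J2 → J4 → J5 → J6 → J1, Makespan: 98


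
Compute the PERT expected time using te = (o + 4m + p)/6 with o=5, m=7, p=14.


te = (o + 4m + p) / 6
= (5 + 4×7 + 14) / 6
= (5 + 28 + 14) / 6
= 47 / 6
= 7.83


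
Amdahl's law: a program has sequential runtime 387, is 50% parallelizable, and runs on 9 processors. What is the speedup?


Amdahl's law: T_p = T × ((1-p) + p/N)
= 387 × ((1-0.5) + 0.5/9)
= 387 × (0.50 + 0.0556)
= 387 × 0.5556
= 215.00
Speedup = 387/215.00
= 1.80×


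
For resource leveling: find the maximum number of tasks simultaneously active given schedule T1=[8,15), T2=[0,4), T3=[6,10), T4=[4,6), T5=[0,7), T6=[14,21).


Check each time point for overlaps:
  t=0: 2 tasks active (T2, T5)
Max concurrent = 2


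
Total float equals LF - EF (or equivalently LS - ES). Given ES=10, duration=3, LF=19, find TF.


EF = ES + duration = 10 + 3 = 13
LS = LF - duration = 19 - 3 = 16
Total Float = LF - EF = 19 - 13
(or LS - ES = 16 - 10)
= 6


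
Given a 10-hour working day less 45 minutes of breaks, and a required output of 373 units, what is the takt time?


Available = 10×60 - 45 = 555 min
Takt time = 555 / 373
= 1.49 min/unit


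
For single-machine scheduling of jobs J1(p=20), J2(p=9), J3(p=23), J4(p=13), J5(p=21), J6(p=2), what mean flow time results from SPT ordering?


SPT order: J6 → J2 → J4 → J1 → J5 → J3
Completion times:
  J6: C=2
  J2: C=11
  J4: C=24
  J1: C=44
  J5: C=65
  J3: C=88
Sum = 234, n = 6
Mean flow = 234/6
= 39.00


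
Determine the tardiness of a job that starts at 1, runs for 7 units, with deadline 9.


Completion = start + processing = 1 + 7 = 8
Tardiness = max(0, C - d) = max(0, 8 - 9)
= max(0, -1)
= 0


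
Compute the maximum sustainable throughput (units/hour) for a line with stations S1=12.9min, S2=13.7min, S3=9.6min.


Bottleneck = longest station time
Station times: [12.9, 13.7, 9.6]
Max = 13.7 min
Rate = 60 / 13.7
= 4.38 units/hour (bottleneck: 13.7min)


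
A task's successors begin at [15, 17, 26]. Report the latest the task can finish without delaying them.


LF = min of all successor start times
Successors start at: [15, 17, 26]
LF = min(15, 17, 26)
= 15


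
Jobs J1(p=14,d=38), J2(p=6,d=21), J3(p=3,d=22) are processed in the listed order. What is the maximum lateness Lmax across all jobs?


Lateness per job (L = C - d):
  J1: C=14, d=38, L=-24
  J2: C=20, d=21, L=-1
  J3: C=23, d=22, L=1
Lmax = max(-24, -1, 1)
= 1


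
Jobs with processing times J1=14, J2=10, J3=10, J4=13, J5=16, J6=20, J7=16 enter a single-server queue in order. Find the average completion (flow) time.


Completion times:
  J1: completes at 14
  J2: completes at 24
  J3: completes at 34
  J4: completes at 47
  J5: completes at 63
  J6: completes at 83
  J7: completes at 99
Sum = 364
Average = 364/7
= 52.00


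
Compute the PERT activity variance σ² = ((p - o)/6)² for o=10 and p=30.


σ² = ((p - o) / 6)² = (p - o)² / 36
= (30 - 10)² / 36
= 20² / 36
= 400 / 36
= 11.1111


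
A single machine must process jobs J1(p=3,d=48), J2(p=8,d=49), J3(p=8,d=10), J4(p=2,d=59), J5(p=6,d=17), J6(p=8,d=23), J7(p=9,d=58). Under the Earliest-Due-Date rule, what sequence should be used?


EDD: sort by earliest due date
  J3: d=10, p=8
  J5: d=17, p=6
  J6: d=23, p=8
  J1: d=48, p=3
  J2: d=49, p=8
  J7: d=58, p=9
  J4: d=59, p=2
Order: J3 → J5 → J6 → J1 → J2 → J7 → J4


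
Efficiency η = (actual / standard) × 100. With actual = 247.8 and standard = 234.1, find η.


Efficiency = (actual / standard) × 100
= (247.8 / 234.1) × 100
= 105.9%


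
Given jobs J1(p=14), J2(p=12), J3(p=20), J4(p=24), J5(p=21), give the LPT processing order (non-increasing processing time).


LPT: sort by longest processing time first
  J4: p=24
  J5: p=21
  J3: p=20
  J1: p=14
  J2: p=12
Order: J4 → J5 → J3 → J1 → J2


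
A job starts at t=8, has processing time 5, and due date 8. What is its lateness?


Completion = 8 + 5 = 13
Lateness = C - d = 13 - 8
= 5


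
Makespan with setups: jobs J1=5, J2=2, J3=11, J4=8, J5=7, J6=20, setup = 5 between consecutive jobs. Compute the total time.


Makespan = Σ processing + (n-1) × setup
= (5 + 2 + 11 + 8 + 7 + 20) + (6-1)×5
= 53 + 25
= 78 time units


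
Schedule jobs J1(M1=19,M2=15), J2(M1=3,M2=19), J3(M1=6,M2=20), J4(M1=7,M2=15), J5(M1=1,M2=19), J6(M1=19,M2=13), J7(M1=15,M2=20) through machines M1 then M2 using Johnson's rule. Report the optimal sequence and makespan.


Johnson's rule:
Group 1 (M1≤M2, sort by M1): ['J5', 'J2', 'J3', 'J4', 'J7']
Group 2 (M1>M2, sort desc M2): ['J1', 'J6']
Sequence: J5 → J2 → J3 → J4 → J7 → J1 → J6
Makespan calculation:
  J5: M1 done=1, M2 done=20
  J2: M1 done=4, M2 done=39
  J3: M1 done=10, M2 done=59
  J4: M1 done=17, M2 done=74
  J7: M1 done=32, M2 done=94
  J1: M1 done=51, M2 done=109
  J6: M1 done=70, M2 done=122
= Sequence: J5 → J2 → J3 → J4 → J7 → J1 → J6, Makespan: 122


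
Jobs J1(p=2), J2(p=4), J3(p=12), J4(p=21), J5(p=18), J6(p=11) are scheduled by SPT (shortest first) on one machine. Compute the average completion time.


SPT order: J1 → J2 → J6 → J3 → J5 → J4
Completion times:
  J1: C=2
  J2: C=6
  J6: C=17
  J3: C=29
  J5: C=47
  J4: C=68
Sum = 169, n = 6
Mean flow = 169/6
= 28.17


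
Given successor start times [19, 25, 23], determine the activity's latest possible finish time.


LF = min of all successor start times
Successors start at: [19, 25, 23]
LF = min(19, 25, 23)
= 19


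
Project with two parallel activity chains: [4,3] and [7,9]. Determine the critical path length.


Path A: 4 + 3 = 7
Path B: 7 + 9 = 16
Critical path = longest = max(7, 16)
= 16 (Path B)


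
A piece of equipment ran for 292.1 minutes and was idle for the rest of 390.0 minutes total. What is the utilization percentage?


Utilization = busy / total × 100
= 292.1 / 390.0 × 100
= 74.9%


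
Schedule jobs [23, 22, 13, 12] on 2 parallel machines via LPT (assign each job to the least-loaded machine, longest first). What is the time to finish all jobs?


Jobs (LPT sorted): [23, 22, 13, 12]
Machines: 2
  J=23 → Machine 1 (load: 0+23=23)
  J=22 → Machine 2 (load: 0+22=22)
  J=13 → Machine 2 (load: 22+13=35)
  J=12 → Machine 1 (load: 23+12=35)
Machine loads: [35, 35]
Makespan = max = 35 time units


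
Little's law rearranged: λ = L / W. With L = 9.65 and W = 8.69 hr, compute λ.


Little's law: L = λW → λ = L / W
= 9.65 / 8.69
= 1.11 per hour


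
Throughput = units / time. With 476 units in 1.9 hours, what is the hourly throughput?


Throughput = units / time
= 476 / 1.9
= 250.5 units/hour


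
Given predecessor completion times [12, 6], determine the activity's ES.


ES = max of all predecessor completion times
Predecessors: [12, 6]
ES = max(12, 6)
= 12


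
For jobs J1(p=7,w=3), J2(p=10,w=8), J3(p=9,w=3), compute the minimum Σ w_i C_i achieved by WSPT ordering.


WSPT order (by p/w): J2 → J1 → J3
  J2: C=10, w·C=8×10=80
  J1: C=17, w·C=3×17=51
  J3: C=26, w·C=3×26=78
Σ w·C = 209
= 209


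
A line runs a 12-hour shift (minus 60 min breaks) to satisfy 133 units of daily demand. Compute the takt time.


Available = 12×60 - 60 = 660 min
Takt time = 660 / 133
= 4.96 min/unit


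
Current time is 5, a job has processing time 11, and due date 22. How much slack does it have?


Slack = due - current_time - processing
= 22 - 5 - 11
= 6


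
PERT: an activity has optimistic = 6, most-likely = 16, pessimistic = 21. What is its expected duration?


te = (o + 4m + p) / 6
= (6 + 4×16 + 21) / 6
= (6 + 64 + 21) / 6
= 91 / 6
= 15.17


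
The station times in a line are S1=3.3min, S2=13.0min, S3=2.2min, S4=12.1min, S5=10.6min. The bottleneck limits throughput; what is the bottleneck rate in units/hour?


Bottleneck = longest station time
Station times: [3.3, 13.0, 2.2, 12.1, 10.6]
Max = 13.0 min
Rate = 60 / 13.0
= 4.62 units/hour (bottleneck: 13.0min)


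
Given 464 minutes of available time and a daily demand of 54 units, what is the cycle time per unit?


Cycle time = available time / demand
= 464 / 54
= 8.59 min/unit


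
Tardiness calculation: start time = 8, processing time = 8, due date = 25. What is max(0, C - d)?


Completion = start + processing = 8 + 8 = 16
Tardiness = max(0, C - d) = max(0, 16 - 25)
= max(0, -9)
= 0


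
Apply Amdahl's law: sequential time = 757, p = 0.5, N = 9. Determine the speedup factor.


Amdahl's law: T_p = T × ((1-p) + p/N)
= 757 × ((1-0.5) + 0.5/9)
= 757 × (0.50 + 0.0556)
= 757 × 0.5556
= 420.56
Speedup = 757/420.56
= 1.80×


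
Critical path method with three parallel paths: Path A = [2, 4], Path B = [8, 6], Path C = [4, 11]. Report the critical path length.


Path A: 2 + 4 = 6
Path B: 8 + 6 = 14
Path C: 4 + 11 = 15
Critical path = longest = max(6, 14, 15)
= 15 (Path C)


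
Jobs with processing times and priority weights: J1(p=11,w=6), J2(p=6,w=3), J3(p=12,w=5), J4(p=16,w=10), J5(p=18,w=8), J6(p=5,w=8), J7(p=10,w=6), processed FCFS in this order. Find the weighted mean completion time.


Completion times:
  J1: C=11, w×C=6×11=66
  J2: C=17, w×C=3×17=51
  J3: C=29, w×C=5×29=145
  J4: C=45, w×C=10×45=450
  J5: C=63, w×C=8×63=504
  J6: C=68, w×C=8×68=544
  J7: C=78, w×C=6×78=468
Sum w×C = 2228
Sum w = 46
Weighted avg = 2228/46
= 48.43


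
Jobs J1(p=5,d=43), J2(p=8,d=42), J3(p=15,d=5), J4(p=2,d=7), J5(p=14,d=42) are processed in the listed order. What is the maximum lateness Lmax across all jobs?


Lateness per job (L = C - d):
  J1: C=5, d=43, L=-38
  J2: C=13, d=42, L=-29
  J3: C=28, d=5, L=23
  J4: C=30, d=7, L=23
  J5: C=44, d=42, L=2
Lmax = max(-38, -29, 23, 23, 2)
= 23


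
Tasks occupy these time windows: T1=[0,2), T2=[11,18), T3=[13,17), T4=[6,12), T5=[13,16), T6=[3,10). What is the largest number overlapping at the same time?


Check each time point for overlaps:
  t=13: 3 tasks active (T2, T3, T5)
Max concurrent = 3


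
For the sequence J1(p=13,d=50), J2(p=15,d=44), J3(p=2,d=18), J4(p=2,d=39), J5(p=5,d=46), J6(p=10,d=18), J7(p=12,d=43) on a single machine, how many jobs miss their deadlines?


Completion vs due date:
  J1: C=13, d=50 → on time
  J2: C=28, d=44 → on time
  J3: C=30, d=18 → TARDY
  J4: C=32, d=39 → on time
  J5: C=37, d=46 → on time
  J6: C=47, d=18 → TARDY
  J7: C=59, d=43 → TARDY
Tardy jobs: J3, J6, J7
Count = 3


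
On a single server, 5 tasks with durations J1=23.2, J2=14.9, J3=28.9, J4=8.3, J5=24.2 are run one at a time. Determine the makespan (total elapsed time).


Sequential makespan: sum all processing times
= 23.2 + 14.9 + 28.9 + 8.3 + 24.2
= 99.5 time units


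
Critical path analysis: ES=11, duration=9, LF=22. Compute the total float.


EF = ES + duration = 11 + 9 = 20
LS = LF - duration = 22 - 9 = 13
Total Float = LF - EF = 22 - 20
(or LS - ES = 13 - 11)
= 2


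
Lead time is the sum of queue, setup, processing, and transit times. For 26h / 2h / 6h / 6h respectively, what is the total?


Lead time = queue + setup + processing + transit
= 26 + 2 + 6 + 6
= 40 hours


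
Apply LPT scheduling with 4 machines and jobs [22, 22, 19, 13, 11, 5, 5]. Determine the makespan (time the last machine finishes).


Jobs (LPT sorted): [22, 22, 19, 13, 11, 5, 5]
Machines: 4
  J=22 → Machine 1 (load: 0+22=22)
  J=22 → Machine 2 (load: 0+22=22)
  J=19 → Machine 3 (load: 0+19=19)
  J=13 → Machine 4 (load: 0+13=13)
  J=11 → Machine 4 (load: 13+11=24)
  J=5 → Machine 3 (load: 19+5=24)
  J=5 → Machine 1 (load: 22+5=27)
Machine loads: [27, 22, 24, 24]
Makespan = max = 27 time units


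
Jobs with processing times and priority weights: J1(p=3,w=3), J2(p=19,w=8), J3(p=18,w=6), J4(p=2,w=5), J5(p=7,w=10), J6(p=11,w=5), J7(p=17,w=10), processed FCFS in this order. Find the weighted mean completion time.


Completion times:
  J1: C=3, w×C=3×3=9
  J2: C=22, w×C=8×22=176
  J3: C=40, w×C=6×40=240
  J4: C=42, w×C=5×42=210
  J5: C=49, w×C=10×49=490
  J6: C=60, w×C=5×60=300
  J7: C=77, w×C=10×77=770
Sum w×C = 2195
Sum w = 47
Weighted avg = 2195/47
= 46.70


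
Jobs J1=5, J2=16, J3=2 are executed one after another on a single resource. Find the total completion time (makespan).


Sequential makespan: sum all processing times
= 5 + 16 + 2
= 23 time units


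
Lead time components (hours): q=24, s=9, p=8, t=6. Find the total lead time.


Lead time = queue + setup + processing + transit
= 24 + 9 + 8 + 6
= 47 hours


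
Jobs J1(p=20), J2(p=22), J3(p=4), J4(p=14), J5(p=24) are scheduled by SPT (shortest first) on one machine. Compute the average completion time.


SPT order: J3 → J4 → J1 → J2 → J5
Completion times:
  J3: C=4
  J4: C=18
  J1: C=38
  J2: C=60
  J5: C=84
Sum = 204, n = 5
Mean flow = 204/5
= 40.80


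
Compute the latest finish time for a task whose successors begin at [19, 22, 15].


LF = min of all successor start times
Successors start at: [19, 22, 15]
LF = min(19, 22, 15)
= 15


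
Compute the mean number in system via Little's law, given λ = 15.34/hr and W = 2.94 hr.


Little's law: L = λ × W
= 15.34 × 2.94
= 45.10


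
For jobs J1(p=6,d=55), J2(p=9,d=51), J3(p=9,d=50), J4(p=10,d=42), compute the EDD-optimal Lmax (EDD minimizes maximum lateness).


EDD order: J4 → J3 → J2 → J1
Completion and lateness:
  J4: C=10, d=42, L=10-42=-32
  J3: C=19, d=50, L=19-50=-31
  J2: C=28, d=51, L=28-51=-23
  J1: C=34, d=55, L=34-55=-21
Lmax = max(-32, -31, -23, -21)
= -21


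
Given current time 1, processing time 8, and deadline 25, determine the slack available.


Slack = due - current_time - processing
= 25 - 1 - 8
= 16


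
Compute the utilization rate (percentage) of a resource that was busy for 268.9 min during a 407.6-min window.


Utilization = busy / total × 100
= 268.9 / 407.6 × 100
= 66.0%


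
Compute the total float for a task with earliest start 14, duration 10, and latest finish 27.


EF = ES + duration = 14 + 10 = 24
LS = LF - duration = 27 - 10 = 17
Total Float = LF - EF = 27 - 24
(or LS - ES = 17 - 14)
= 3


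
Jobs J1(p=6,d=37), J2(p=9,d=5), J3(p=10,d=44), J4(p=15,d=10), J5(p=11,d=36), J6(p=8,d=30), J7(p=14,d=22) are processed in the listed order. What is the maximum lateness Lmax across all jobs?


Lateness per job (L = C - d):
  J1: C=6, d=37, L=-31
  J2: C=15, d=5, L=10
  J3: C=25, d=44, L=-19
  J4: C=40, d=10, L=30
  J5: C=51, d=36, L=15
  J6: C=59, d=30, L=29
  J7: C=73, d=22, L=51
Lmax = max(-31, 10, -19, 30, 15, 29, 51)
= 51


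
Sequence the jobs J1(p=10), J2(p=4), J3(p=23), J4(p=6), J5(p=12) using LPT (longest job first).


LPT: sort by longest processing time first
  J3: p=23
  J5: p=12
  J1: p=10
  J4: p=6
  J2: p=4
Order: J3 → J5 → J1 → J4 → J2


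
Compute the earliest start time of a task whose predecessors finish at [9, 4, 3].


ES = max of all predecessor completion times
Predecessors: [9, 4, 3]
ES = max(9, 4, 3)
= 9


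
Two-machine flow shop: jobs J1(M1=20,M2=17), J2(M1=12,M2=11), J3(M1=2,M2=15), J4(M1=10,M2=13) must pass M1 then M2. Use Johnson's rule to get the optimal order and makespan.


Johnson's rule:
Group 1 (M1≤M2, sort by M1): ['J3', 'J4']
Group 2 (M1>M2, sort desc M2): ['J1', 'J2']
Sequence: J3 → J4 → J1 → J2
Makespan calculation:
  J3: M1 done=2, M2 done=17
  J4: M1 done=12, M2 done=30
  J1: M1 done=32, M2 done=49
  J2: M1 done=44, M2 done=60
= Sequence: J3 → J4 → J1 → J2, Makespan: 60


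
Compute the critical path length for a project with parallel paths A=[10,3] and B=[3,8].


Path A: 10 + 3 = 13
Path B: 3 + 8 = 11
Critical path = longest = max(13, 11)
= 13 (Path A)


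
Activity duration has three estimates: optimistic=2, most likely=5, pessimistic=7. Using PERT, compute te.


te = (o + 4m + p) / 6
= (2 + 4×5 + 7) / 6
= (2 + 20 + 7) / 6
= 29 / 6
= 4.83


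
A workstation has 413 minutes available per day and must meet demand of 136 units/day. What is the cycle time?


Cycle time = available time / demand
= 413 / 136
= 3.04 min/unit


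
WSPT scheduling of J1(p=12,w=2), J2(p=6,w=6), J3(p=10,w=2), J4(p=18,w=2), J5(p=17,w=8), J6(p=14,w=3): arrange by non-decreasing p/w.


WSPT (Smith's rule): sort by p/w ascending
  J2: p/w = 6/6 = 1.000
  J5: p/w = 17/8 = 2.125
  J6: p/w = 14/3 = 4.667
  J3: p/w = 10/2 = 5.000
  J1: p/w = 12/2 = 6.000
  J4: p/w = 18/2 = 9.000
Order: J2 → J5 → J6 → J3 → J1 → J4


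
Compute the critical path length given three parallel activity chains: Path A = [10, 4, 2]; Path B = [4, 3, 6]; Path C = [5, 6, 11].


Path A: 10 + 4 + 2 = 16
Path B: 4 + 3 + 6 = 13
Path C: 5 + 6 + 11 = 22
Critical path = longest = max(16, 13, 22)
= 22 (Path C)


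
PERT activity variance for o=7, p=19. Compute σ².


σ² = ((p - o) / 6)² = (p - o)² / 36
= (19 - 7)² / 36
= 12² / 36
= 144 / 36
= 4.0000


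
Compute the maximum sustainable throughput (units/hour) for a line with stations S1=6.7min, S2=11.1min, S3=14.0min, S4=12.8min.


Bottleneck = longest station time
Station times: [6.7, 11.1, 14.0, 12.8]
Max = 14.0 min
Rate = 60 / 14.0
= 4.29 units/hour (bottleneck: 14.0min)


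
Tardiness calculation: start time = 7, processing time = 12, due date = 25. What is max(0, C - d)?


Completion = start + processing = 7 + 12 = 19
Tardiness = max(0, C - d) = max(0, 19 - 25)
= max(0, -6)
= 0


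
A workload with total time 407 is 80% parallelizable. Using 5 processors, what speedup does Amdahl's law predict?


Amdahl's law: T_p = T × ((1-p) + p/N)
= 407 × ((1-0.8) + 0.8/5)
= 407 × (0.20 + 0.1600)
= 407 × 0.3600
= 146.52
Speedup = 407/146.52
= 2.78×


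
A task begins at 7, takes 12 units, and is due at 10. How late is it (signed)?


Completion = 7 + 12 = 19
Lateness = C - d = 19 - 10
= 9


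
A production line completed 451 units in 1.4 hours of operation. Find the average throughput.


Throughput = units / time
= 451 / 1.4
= 322.1 units/hour


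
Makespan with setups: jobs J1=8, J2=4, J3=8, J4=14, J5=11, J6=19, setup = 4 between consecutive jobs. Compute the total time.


Makespan = Σ processing + (n-1) × setup
= (8 + 4 + 8 + 14 + 11 + 19) + (6-1)×4
= 64 + 20
= 84 time units


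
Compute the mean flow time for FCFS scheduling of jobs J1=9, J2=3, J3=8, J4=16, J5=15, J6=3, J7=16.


Completion times:
  J1: completes at 9
  J2: completes at 12
  J3: completes at 20
  J4: completes at 36
  J5: completes at 51
  J6: completes at 54
  J7: completes at 70
Sum = 252
Average = 252/7
= 36.00


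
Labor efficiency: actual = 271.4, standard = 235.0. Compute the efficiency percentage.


Efficiency = (actual / standard) × 100
= (271.4 / 235.0) × 100
= 115.5%


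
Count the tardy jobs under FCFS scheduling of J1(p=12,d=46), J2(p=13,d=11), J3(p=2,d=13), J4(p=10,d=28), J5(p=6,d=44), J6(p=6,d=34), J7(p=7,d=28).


Completion vs due date:
  J1: C=12, d=46 → on time
  J2: C=25, d=11 → TARDY
  J3: C=27, d=13 → TARDY
  J4: C=37, d=28 → TARDY
  J5: C=43, d=44 → on time
  J6: C=49, d=34 → TARDY
  J7: C=56, d=28 → TARDY
Tardy jobs: J2, J3, J4, J6, J7
Count = 5


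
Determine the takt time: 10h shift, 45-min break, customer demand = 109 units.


Available = 10×60 - 45 = 555 min
Takt time = 555 / 109
= 5.09 min/unit


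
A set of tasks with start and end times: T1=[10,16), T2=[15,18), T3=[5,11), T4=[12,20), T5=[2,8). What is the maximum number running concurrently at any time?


Check each time point for overlaps:
  t=15: 3 tasks active (T1, T2, T4)
Max concurrent = 3


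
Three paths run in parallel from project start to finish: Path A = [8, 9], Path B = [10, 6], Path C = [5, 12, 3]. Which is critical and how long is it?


Path A: 8 + 9 = 17
Path B: 10 + 6 = 16
Path C: 5 + 12 + 3 = 20
Critical path = longest = max(17, 16, 20)
= 20 (Path C)


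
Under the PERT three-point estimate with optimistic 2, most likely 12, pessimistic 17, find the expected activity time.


te = (o + 4m + p) / 6
= (2 + 4×12 + 17) / 6
= (2 + 48 + 17) / 6
= 67 / 6
= 11.17


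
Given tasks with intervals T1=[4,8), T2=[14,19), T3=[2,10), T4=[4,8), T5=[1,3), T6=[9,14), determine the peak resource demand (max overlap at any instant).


Check each time point for overlaps:
  t=4: 3 tasks active (T1, T3, T4)
Max concurrent = 3


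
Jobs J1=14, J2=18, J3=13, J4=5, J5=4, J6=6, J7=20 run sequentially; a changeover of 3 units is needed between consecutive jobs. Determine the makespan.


Makespan = Σ processing + (n-1) × setup
= (14 + 18 + 13 + 5 + 4 + 6 + 20) + (7-1)×3
= 80 + 18
= 98 time units


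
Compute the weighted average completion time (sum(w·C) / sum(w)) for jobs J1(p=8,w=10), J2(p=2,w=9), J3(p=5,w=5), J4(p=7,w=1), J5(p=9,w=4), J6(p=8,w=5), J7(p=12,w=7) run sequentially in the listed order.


Completion times:
  J1: C=8, w×C=10×8=80
  J2: C=10, w×C=9×10=90
  J3: C=15, w×C=5×15=75
  J4: C=22, w×C=1×22=22
  J5: C=31, w×C=4×31=124
  J6: C=39, w×C=5×39=195
  J7: C=51, w×C=7×51=357
Sum w×C = 943
Sum w = 41
Weighted avg = 943/41
= 23.00


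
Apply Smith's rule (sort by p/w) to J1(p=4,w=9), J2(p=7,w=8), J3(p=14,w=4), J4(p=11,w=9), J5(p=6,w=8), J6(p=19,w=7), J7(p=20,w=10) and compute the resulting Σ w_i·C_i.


WSPT order (by p/w): J1 → J5 → J2 → J4 → J7 → J6 → J3
  J1: C=4, w·C=9×4=36
  J5: C=10, w·C=8×10=80
  J2: C=17, w·C=8×17=136
  J4: C=28, w·C=9×28=252
  J7: C=48, w·C=10×48=480
  J6: C=67, w·C=7×67=469
  J3: C=81, w·C=4×81=324
Σ w·C = 1777
= 1777


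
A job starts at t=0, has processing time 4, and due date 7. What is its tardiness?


Completion = start + processing = 0 + 4 = 4
Tardiness = max(0, C - d) = max(0, 4 - 7)
= max(0, -3)
= 0


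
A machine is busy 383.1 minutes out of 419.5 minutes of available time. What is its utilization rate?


Utilization = busy / total × 100
= 383.1 / 419.5 × 100
= 91.3%


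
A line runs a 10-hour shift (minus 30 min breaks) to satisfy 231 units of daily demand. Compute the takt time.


Available = 10×60 - 30 = 570 min
Takt time = 570 / 231
= 2.47 min/unit


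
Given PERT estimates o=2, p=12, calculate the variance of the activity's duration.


σ² = ((p - o) / 6)² = (p - o)² / 36
= (12 - 2)² / 36
= 10² / 36
= 100 / 36
= 2.7778


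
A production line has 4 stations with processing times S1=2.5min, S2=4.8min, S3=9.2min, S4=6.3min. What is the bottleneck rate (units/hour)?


Bottleneck = longest station time
Station times: [2.5, 4.8, 9.2, 6.3]
Max = 9.2 min
Rate = 60 / 9.2
= 6.52 units/hour (bottleneck: 9.2min)


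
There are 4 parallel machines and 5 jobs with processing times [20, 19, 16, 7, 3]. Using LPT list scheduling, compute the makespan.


Jobs (LPT sorted): [20, 19, 16, 7, 3]
Machines: 4
  J=20 → Machine 1 (load: 0+20=20)
  J=19 → Machine 2 (load: 0+19=19)
  J=16 → Machine 3 (load: 0+16=16)
  J=7 → Machine 4 (load: 0+7=7)
  J=3 → Machine 4 (load: 7+3=10)
Machine loads: [20, 19, 16, 10]
Makespan = max = 20 time units


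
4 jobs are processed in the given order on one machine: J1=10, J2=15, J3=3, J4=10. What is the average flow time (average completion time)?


Completion times:
  J1: completes at 10
  J2: completes at 25
  J3: completes at 28
  J4: completes at 38
Sum = 101
Average = 101/4
= 25.25


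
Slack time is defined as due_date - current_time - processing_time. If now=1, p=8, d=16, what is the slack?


Slack = due - current_time - processing
= 16 - 1 - 8
= 7


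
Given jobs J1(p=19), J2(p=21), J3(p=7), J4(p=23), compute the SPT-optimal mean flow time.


SPT order: J3 → J1 → J2 → J4
Completion times:
  J3: C=7
  J1: C=26
  J2: C=47
  J4: C=70
Sum = 150, n = 4
Mean flow = 150/4
= 37.50


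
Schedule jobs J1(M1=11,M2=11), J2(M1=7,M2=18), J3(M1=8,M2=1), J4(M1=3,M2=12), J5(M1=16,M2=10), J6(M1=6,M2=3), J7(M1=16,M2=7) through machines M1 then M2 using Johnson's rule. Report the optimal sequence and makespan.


Johnson's rule:
Group 1 (M1≤M2, sort by M1): ['J4', 'J2', 'J1']
Group 2 (M1>M2, sort desc M2): ['J5', 'J7', 'J6', 'J3']
Sequence: J4 → J2 → J1 → J5 → J7 → J6 → J3
Makespan calculation:
  J4: M1 done=3, M2 done=15
  J2: M1 done=10, M2 done=33
  J1: M1 done=21, M2 done=44
  J5: M1 done=37, M2 done=54
  J7: M1 done=53, M2 done=61
  J6: M1 done=59, M2 done=64
  J3: M1 done=67, M2 done=68
= Sequence: J4 → J2 → J1 → J5 → J7 → J6 → J3, Makespan: 68


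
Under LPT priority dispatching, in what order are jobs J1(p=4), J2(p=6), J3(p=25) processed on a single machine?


LPT: sort by longest processing time first
  J3: p=25
  J2: p=6
  J1: p=4
Order: J3 → J2 → J1


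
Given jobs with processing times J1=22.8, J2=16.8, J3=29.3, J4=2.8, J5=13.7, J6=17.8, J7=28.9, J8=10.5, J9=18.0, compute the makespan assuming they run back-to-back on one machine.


Sequential makespan: sum all processing times
= 22.8 + 16.8 + 29.3 + 2.8 + 13.7 + 17.8 + 28.9 + 10.5 + 18.0
= 160.6 time units


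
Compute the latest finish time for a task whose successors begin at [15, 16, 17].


LF = min of all successor start times
Successors start at: [15, 16, 17]
LF = min(15, 16, 17)
= 15


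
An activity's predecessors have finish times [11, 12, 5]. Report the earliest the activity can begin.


ES = max of all predecessor completion times
Predecessors: [11, 12, 5]
ES = max(11, 12, 5)
= 12


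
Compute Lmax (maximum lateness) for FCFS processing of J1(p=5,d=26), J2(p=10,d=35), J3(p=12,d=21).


Lateness per job (L = C - d):
  J1: C=5, d=26, L=-21
  J2: C=15, d=35, L=-20
  J3: C=27, d=21, L=6
Lmax = max(-21, -20, 6)
= 6


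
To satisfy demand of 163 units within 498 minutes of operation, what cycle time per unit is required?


Cycle time = available time / demand
= 498 / 163
= 3.06 min/unit


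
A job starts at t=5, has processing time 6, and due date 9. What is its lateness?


Completion = 5 + 6 = 11
Lateness = C - d = 11 - 9
= 2


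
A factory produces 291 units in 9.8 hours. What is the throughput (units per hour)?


Throughput = units / time
= 291 / 9.8
= 29.7 units/hour


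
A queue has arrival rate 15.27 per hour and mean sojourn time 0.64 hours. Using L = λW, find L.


Little's law: L = λ × W
= 15.27 × 0.64
= 9.77


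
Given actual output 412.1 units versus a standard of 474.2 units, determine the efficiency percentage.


Efficiency = (actual / standard) × 100
= (412.1 / 474.2) × 100
= 86.9%


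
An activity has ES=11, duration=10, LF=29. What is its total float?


EF = ES + duration = 11 + 10 = 21
LS = LF - duration = 29 - 10 = 19
Total Float = LF - EF = 29 - 21
(or LS - ES = 19 - 11)
= 8


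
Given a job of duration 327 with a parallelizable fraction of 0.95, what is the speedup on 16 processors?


Amdahl's law: T_p = T × ((1-p) + p/N)
= 327 × ((1-0.95) + 0.95/16)
= 327 × (0.05 + 0.0594)
= 327 × 0.1094
= 35.77
Speedup = 327/35.77
= 9.14×


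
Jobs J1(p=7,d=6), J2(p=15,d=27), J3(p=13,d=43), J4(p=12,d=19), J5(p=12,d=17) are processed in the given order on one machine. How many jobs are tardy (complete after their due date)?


Completion vs due date:
  J1: C=7, d=6 → TARDY
  J2: C=22, d=27 → on time
  J3: C=35, d=43 → on time
  J4: C=47, d=19 → TARDY
  J5: C=59, d=17 → TARDY
Tardy jobs: J1, J4, J5
Count = 3


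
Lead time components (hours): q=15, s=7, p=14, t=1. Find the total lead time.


Lead time = queue + setup + processing + transit
= 15 + 7 + 14 + 1
= 37 hours


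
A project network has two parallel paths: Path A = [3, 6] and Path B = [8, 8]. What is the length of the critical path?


Path A: 3 + 6 = 9
Path B: 8 + 8 = 16
Critical path = longest = max(9, 16)
= 16 (Path B)


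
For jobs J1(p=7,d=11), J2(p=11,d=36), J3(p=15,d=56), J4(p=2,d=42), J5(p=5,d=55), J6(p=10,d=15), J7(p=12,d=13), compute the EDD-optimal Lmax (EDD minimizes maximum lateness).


EDD order: J1 → J7 → J6 → J2 → J4 → J5 → J3
Completion and lateness:
  J1: C=7, d=11, L=7-11=-4
  J7: C=19, d=13, L=19-13=6
  J6: C=29, d=15, L=29-15=14
  J2: C=40, d=36, L=40-36=4
  J4: C=42, d=42, L=42-42=0
  J5: C=47, d=55, L=47-55=-8
  J3: C=62, d=56, L=62-56=6
Lmax = max(-4, 6, 14, 4, 0, -8, 6)
= 14
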